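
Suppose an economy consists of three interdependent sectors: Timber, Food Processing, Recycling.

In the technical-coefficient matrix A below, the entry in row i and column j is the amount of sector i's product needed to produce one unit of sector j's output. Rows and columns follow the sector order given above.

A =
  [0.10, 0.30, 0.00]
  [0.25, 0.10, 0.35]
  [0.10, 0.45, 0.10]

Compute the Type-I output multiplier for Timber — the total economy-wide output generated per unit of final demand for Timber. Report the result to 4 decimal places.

m_1 = 2.1895

I − A =
  [   0.90    -0.30     0.00]
  [  -0.25     0.90    -0.35]
  [  -0.10    -0.45     0.90]
Cofactors of I−A, C_ij = (−1)^(i+j)·(minor ij) (rows/columns in the sector order above):
  C_11 = (0.90)(0.90) − (-0.35)(-0.45) = 0.6525
  C_12 = −[(-0.25)(0.90) − (-0.35)(-0.10)] = 0.2600
  C_13 = (-0.25)(-0.45) − (0.90)(-0.10) = 0.2025
  C_21 = −[(-0.30)(0.90) − (0.00)(-0.45)] = 0.2700
  C_22 = (0.90)(0.90) − (0.00)(-0.10) = 0.8100
  C_23 = −[(0.90)(-0.45) − (-0.30)(-0.10)] = 0.4350
  C_31 = (-0.30)(-0.35) − (0.00)(0.90) = 0.1050
  C_32 = −[(0.90)(-0.35) − (0.00)(-0.25)] = 0.3150
  C_33 = (0.90)(0.90) − (-0.30)(-0.25) = 0.7350
det(I−A) = Σ_j (I−A)_1j·C_1j = (0.90)(0.6525) + (-0.30)(0.2600) + (0.00)(0.2025) = 0.50925
adj(I−A) = Cᵀ =
  [ 0.6525   0.2700   0.1050]
  [ 0.2600   0.8100   0.3150]
  [ 0.2025   0.4350   0.7350]
(I − A)⁻¹ = adj(I−A) / det(I−A) ≈
  [   1.28130     0.53019     0.20619]
  [   0.51055     1.59057     0.61856]
  [   0.39764     0.85420     1.44330]
The output multiplier for sector j is the column-j sum of the Leontief inverse (I − A)⁻¹ = adj(I−A) / det(I−A).
Column 1 of adj(I−A): (0.6525, 0.2600, 0.2025); det(I−A) = 0.50925.
m_1 = (0.6525 + 0.2600 + 0.2025) / 0.50925 = 1.115 / 0.50925 ≈ 2.1895.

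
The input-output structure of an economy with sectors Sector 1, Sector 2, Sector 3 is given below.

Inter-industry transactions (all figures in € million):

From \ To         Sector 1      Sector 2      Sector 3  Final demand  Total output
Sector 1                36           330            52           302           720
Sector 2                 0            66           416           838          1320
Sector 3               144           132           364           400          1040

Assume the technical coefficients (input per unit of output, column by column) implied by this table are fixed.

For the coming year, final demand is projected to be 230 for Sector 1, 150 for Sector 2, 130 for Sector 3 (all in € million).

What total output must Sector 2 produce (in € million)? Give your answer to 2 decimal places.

Technical coefficients a_ij = z_ij / X_j:
  a_11 = 36/720 = 0.05, a_21 = 0/720 = 0.00, a_31 = 144/720 = 0.20
  a_12 = 330/1320 = 0.25, a_22 = 66/1320 = 0.05, a_32 = 132/1320 = 0.10
  a_13 = 52/1040 = 0.05, a_23 = 416/1040 = 0.40, a_33 = 364/1040 = 0.35
I − A =
  [   0.95    -0.25    -0.05]
  [   0.00     0.95    -0.40]
  [  -0.20    -0.10     0.65]
Cofactors of I−A, C_ij = (−1)^(i+j)·(minor ij) (rows/columns in the sector order above):
  C_11 = (0.95)(0.65) − (-0.40)(-0.10) = 0.5775
  C_12 = −[(0.00)(0.65) − (-0.40)(-0.20)] = 0.0800
  C_13 = (0.00)(-0.10) − (0.95)(-0.20) = 0.1900
  C_21 = −[(-0.25)(0.65) − (-0.05)(-0.10)] = 0.1675
  C_22 = (0.95)(0.65) − (-0.05)(-0.20) = 0.6075
  C_23 = −[(0.95)(-0.10) − (-0.25)(-0.20)] = 0.1450
  C_31 = (-0.25)(-0.40) − (-0.05)(0.95) = 0.1475
  C_32 = −[(0.95)(-0.40) − (-0.05)(0.00)] = 0.3800
  C_33 = (0.95)(0.95) − (-0.25)(0.00) = 0.9025
det(I−A) = Σ_j (I−A)_1j·C_1j = (0.95)(0.5775) + (-0.25)(0.0800) + (-0.05)(0.1900) = 0.519125
adj(I−A) = Cᵀ =
  [ 0.5775   0.1675   0.1475]
  [ 0.0800   0.6075   0.3800]
  [ 0.1900   0.1450   0.9025]
(I − A)⁻¹ = adj(I−A) / det(I−A) ≈
  [   1.1124     0.3227     0.2841]
  [   0.1541     1.1702     0.7320]
  [   0.3660     0.2793     1.7385]
x = (I − A)⁻¹ d = adj(I−A)·d / det(I−A), with det(I−A) = 0.519125:
  x_1 = (0.5775·230 + 0.1675·150 + 0.1475·130) / 0.519125 = 177.125 / 0.519125 ≈ 341.20
  x_2 = (0.0800·230 + 0.6075·150 + 0.3800·130) / 0.519125 = 158.925 / 0.519125 ≈ 306.14
  x_3 = (0.1900·230 + 0.1450·150 + 0.9025·130) / 0.519125 = 182.775 / 0.519125 ≈ 352.08

x_2 = 306.14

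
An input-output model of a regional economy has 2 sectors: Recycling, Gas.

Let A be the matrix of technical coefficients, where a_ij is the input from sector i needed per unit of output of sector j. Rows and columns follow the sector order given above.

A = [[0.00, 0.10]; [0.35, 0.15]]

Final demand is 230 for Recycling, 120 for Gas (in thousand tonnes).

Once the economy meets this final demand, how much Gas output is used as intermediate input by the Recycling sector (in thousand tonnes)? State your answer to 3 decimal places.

I − A =
  [   1.00    -0.10]
  [  -0.35     0.85]
det(I−A) = (1.00)(0.85) − (-0.10)(-0.35) = 0.8150
adj(I−A) = [[0.85, 0.10], [0.35, 1.00]]
(I − A)⁻¹ = adj(I−A) / det(I−A) ≈
  [   1.0429     0.1227]
  [   0.4294     1.2270]
First solve x = (I − A)⁻¹ d = adj(I−A)·d / det(I−A); in particular x_1 = (0.85·230 + 0.10·120) / 0.8150 = 207.50 / 0.8150 ≈ 254.60123.
Intermediate flow from 2 to 1: z_21 = a_21 · x_1 = 0.35 × 207.50 / 0.8150 = 72.625 / 0.8150 ≈ 89.110.

z_21 = 89.110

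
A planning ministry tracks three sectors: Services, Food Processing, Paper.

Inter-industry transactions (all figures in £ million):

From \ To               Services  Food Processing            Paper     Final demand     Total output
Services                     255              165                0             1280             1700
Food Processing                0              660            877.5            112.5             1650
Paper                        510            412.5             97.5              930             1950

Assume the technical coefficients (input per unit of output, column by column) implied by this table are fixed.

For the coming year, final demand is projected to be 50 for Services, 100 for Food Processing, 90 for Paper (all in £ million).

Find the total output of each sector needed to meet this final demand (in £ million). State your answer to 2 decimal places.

Technical coefficients a_ij = z_ij / X_j:
  a_SS = 255/1700 = 0.15, a_FS = 0/1700 = 0.00, a_PS = 510/1700 = 0.30
  a_SF = 165/1650 = 0.10, a_FF = 660/1650 = 0.40, a_PF = 412.5/1650 = 0.25
  a_SP = 0/1950 = 0.00, a_FP = 877.5/1950 = 0.45, a_PP = 97.5/1950 = 0.05
I − A =
  [   0.85    -0.10     0.00]
  [   0.00     0.60    -0.45]
  [  -0.30    -0.25     0.95]
Cofactors of I−A, C_ij = (−1)^(i+j)·(minor ij) (rows/columns in the sector order above):
  C_11 = (0.60)(0.95) − (-0.45)(-0.25) = 0.4575
  C_12 = −[(0.00)(0.95) − (-0.45)(-0.30)] = 0.1350
  C_13 = (0.00)(-0.25) − (0.60)(-0.30) = 0.1800
  C_21 = −[(-0.10)(0.95) − (0.00)(-0.25)] = 0.0950
  C_22 = (0.85)(0.95) − (0.00)(-0.30) = 0.8075
  C_23 = −[(0.85)(-0.25) − (-0.10)(-0.30)] = 0.2425
  C_31 = (-0.10)(-0.45) − (0.00)(0.60) = 0.0450
  C_32 = −[(0.85)(-0.45) − (0.00)(0.00)] = 0.3825
  C_33 = (0.85)(0.60) − (-0.10)(0.00) = 0.5100
det(I−A) = Σ_j (I−A)_1j·C_1j = (0.85)(0.4575) + (-0.10)(0.1350) + (0.00)(0.1800) = 0.375375
adj(I−A) = Cᵀ =
  [ 0.4575   0.0950   0.0450]
  [ 0.1350   0.8075   0.3825]
  [ 0.1800   0.2425   0.5100]
(I − A)⁻¹ = adj(I−A) / det(I−A) ≈
  [   1.2188     0.2531     0.1199]
  [   0.3596     2.1512     1.0190]
  [   0.4795     0.6460     1.3586]
x = (I − A)⁻¹ d = adj(I−A)·d / det(I−A), with det(I−A) = 0.375375:
  x_S = (0.4575·50 + 0.0950·100 + 0.0450·90) / 0.375375 = 36.425 / 0.375375 ≈ 97.04
  x_F = (0.1350·50 + 0.8075·100 + 0.3825·90) / 0.375375 = 121.925 / 0.375375 ≈ 324.81
  x_P = (0.1800·50 + 0.2425·100 + 0.5100·90) / 0.375375 = 79.15 / 0.375375 ≈ 210.86

x_S = 97.04, x_F = 324.81, x_P = 210.86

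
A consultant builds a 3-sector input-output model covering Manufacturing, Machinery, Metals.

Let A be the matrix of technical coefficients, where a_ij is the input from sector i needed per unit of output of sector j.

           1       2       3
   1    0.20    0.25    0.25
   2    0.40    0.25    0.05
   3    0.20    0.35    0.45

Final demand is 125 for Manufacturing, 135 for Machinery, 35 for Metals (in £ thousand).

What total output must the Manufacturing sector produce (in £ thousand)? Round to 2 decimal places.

I − A =
  [   0.80    -0.25    -0.25]
  [  -0.40     0.75    -0.05]
  [  -0.20    -0.35     0.55]
Cofactors of I−A, C_ij = (−1)^(i+j)·(minor ij) (rows/columns in the sector order above):
  C_11 = (0.75)(0.55) − (-0.05)(-0.35) = 0.3950
  C_12 = −[(-0.40)(0.55) − (-0.05)(-0.20)] = 0.2300
  C_13 = (-0.40)(-0.35) − (0.75)(-0.20) = 0.2900
  C_21 = −[(-0.25)(0.55) − (-0.25)(-0.35)] = 0.2250
  C_22 = (0.80)(0.55) − (-0.25)(-0.20) = 0.3900
  C_23 = −[(0.80)(-0.35) − (-0.25)(-0.20)] = 0.3300
  C_31 = (-0.25)(-0.05) − (-0.25)(0.75) = 0.2000
  C_32 = −[(0.80)(-0.05) − (-0.25)(-0.40)] = 0.1400
  C_33 = (0.80)(0.75) − (-0.25)(-0.40) = 0.5000
det(I−A) = Σ_j (I−A)_1j·C_1j = (0.80)(0.3950) + (-0.25)(0.2300) + (-0.25)(0.2900) = 0.1860
adj(I−A) = Cᵀ =
  [ 0.3950   0.2250   0.2000]
  [ 0.2300   0.3900   0.1400]
  [ 0.2900   0.3300   0.5000]
(I − A)⁻¹ = adj(I−A) / det(I−A) ≈
  [   2.1237     1.2097     1.0753]
  [   1.2366     2.0968     0.7527]
  [   1.5591     1.7742     2.6882]
x = (I − A)⁻¹ d = adj(I−A)·d / det(I−A), with det(I−A) = 0.1860:
  x_1 = (0.3950·125 + 0.2250·135 + 0.2000·35) / 0.1860 = 86.75 / 0.1860 ≈ 466.40
  x_2 = (0.2300·125 + 0.3900·135 + 0.1400·35) / 0.1860 = 86.30 / 0.1860 ≈ 463.98
  x_3 = (0.2900·125 + 0.3300·135 + 0.5000·35) / 0.1860 = 98.30 / 0.1860 ≈ 528.49

x_1 = 466.40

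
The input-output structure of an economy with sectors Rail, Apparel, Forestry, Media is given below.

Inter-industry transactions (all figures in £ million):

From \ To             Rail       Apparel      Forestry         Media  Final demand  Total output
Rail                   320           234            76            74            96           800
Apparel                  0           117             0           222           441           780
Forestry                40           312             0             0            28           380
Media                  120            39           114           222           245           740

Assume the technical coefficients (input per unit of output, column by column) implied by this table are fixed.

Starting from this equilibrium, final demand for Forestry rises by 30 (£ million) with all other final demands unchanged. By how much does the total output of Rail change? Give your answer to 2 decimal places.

Δx_R = 17.54

Technical coefficients a_ij = z_ij / X_j:
  a_RR = 320/800 = 0.40, a_AR = 0/800 = 0.00, a_FR = 40/800 = 0.05, a_MR = 120/800 = 0.15
  a_RA = 234/780 = 0.30, a_AA = 117/780 = 0.15, a_FA = 312/780 = 0.40, a_MA = 39/780 = 0.05
  a_RF = 76/380 = 0.20, a_AF = 0/380 = 0.00, a_FF = 0/380 = 0.00, a_MF = 114/380 = 0.30
  a_RM = 74/740 = 0.10, a_AM = 222/740 = 0.30, a_FM = 0/740 = 0.00, a_MM = 222/740 = 0.30
I − A =
  [   0.60    -0.30    -0.20    -0.10]
  [   0.00     0.85     0.00    -0.30]
  [  -0.05    -0.40     1.00     0.00]
  [  -0.15    -0.05    -0.30     0.70]
Compute the cofactors C_ij = (−1)^(i+j)·(3×3 minor ij) of I−A; the adjugate is their transpose:
adj(I−A) = Cᵀ =
  [ 0.54400   0.28300   0.16850   0.19900]
  [ 0.04950   0.39650   0.06300   0.17700]
  [ 0.04700   0.17275   0.32175   0.08075]
  [ 0.14025   0.16300   0.17850   0.50150]
det(I−A) = Σ_j (I−A)_1j·C_1j = (0.60)(0.54400) + (-0.30)(0.04950) + (-0.20)(0.04700) + (-0.10)(0.14025) = 0.288125
(I − A)⁻¹ = adj(I−A) / det(I−A) ≈
  [   1.8881     0.9822     0.5848     0.6907]
  [   0.1718     1.3761     0.2187     0.6143]
  [   0.1631     0.5996     1.1167     0.2803]
  [   0.4868     0.5657     0.6195     1.7406]
Δx = (I − A)⁻¹ Δd with Δd having +30 in the Forestry component and 0 elsewhere.
So Δx_R = L_RF · (+30), where L_RF = adj(I−A)_RF / det(I−A) = 0.16850 / 0.288125.
Δx_R = 0.16850 × (+30) / 0.288125 = 5.055 / 0.288125 ≈ 17.54.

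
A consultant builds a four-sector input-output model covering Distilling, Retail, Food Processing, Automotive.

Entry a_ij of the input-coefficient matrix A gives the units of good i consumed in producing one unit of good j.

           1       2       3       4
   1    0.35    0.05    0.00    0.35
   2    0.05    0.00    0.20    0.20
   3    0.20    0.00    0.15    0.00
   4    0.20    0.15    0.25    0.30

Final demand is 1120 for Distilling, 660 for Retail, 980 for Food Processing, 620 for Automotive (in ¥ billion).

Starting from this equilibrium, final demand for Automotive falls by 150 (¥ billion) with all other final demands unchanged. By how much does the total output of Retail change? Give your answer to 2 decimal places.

Δx_2 = -73.68

I − A =
  [   0.65    -0.05     0.00    -0.35]
  [  -0.05     1.00    -0.20    -0.20]
  [  -0.20     0.00     0.85     0.00]
  [  -0.20    -0.15    -0.25     0.70]
Compute the cofactors C_ij = (−1)^(i+j)·(3×3 minor ij) of I−A; the adjugate is their transpose:
adj(I−A) = Cᵀ =
  [ 0.569500   0.074375   0.107500   0.306000]
  [ 0.101750   0.309750   0.113875   0.139375]
  [ 0.134000   0.017500   0.359125   0.072000]
  [ 0.232375   0.093875   0.183375   0.548375]
det(I−A) = Σ_j (I−A)_1j·C_1j = (0.65)(0.569500) + (-0.05)(0.101750) + (0.00)(0.134000) + (-0.35)(0.232375) = 0.28375625
(I − A)⁻¹ = adj(I−A) / det(I−A) ≈
  [   2.0070     0.2621     0.3788     1.0784]
  [   0.3586     1.0916     0.4013     0.4912]
  [   0.4722     0.0617     1.2656     0.2537]
  [   0.8189     0.3308     0.6462     1.9326]
Δx = (I − A)⁻¹ Δd with Δd having -150 in the Automotive component and 0 elsewhere.
So Δx_2 = L_24 · (-150), where L_24 = adj(I−A)_24 / det(I−A) = 0.139375 / 0.28375625.
Δx_2 = 0.139375 × (-150) / 0.28375625 = -20.90625 / 0.28375625 ≈ -73.68.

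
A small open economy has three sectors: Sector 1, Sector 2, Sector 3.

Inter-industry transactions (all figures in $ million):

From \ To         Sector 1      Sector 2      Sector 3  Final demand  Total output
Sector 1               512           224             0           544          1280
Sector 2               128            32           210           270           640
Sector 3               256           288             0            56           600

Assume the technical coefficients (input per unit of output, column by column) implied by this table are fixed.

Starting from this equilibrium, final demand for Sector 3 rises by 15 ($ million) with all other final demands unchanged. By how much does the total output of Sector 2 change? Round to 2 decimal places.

Δx_2 = 7.57

Technical coefficients a_ij = z_ij / X_j:
  a_11 = 512/1280 = 0.40, a_21 = 128/1280 = 0.10, a_31 = 256/1280 = 0.20
  a_12 = 224/640 = 0.35, a_22 = 32/640 = 0.05, a_32 = 288/640 = 0.45
  a_13 = 0/600 = 0.00, a_23 = 210/600 = 0.35, a_33 = 0/600 = 0.00
I − A =
  [   0.60    -0.35     0.00]
  [  -0.10     0.95    -0.35]
  [  -0.20    -0.45     1.00]
Cofactors of I−A, C_ij = (−1)^(i+j)·(minor ij) (rows/columns in the sector order above):
  C_11 = (0.95)(1.00) − (-0.35)(-0.45) = 0.7925
  C_12 = −[(-0.10)(1.00) − (-0.35)(-0.20)] = 0.1700
  C_13 = (-0.10)(-0.45) − (0.95)(-0.20) = 0.2350
  C_21 = −[(-0.35)(1.00) − (0.00)(-0.45)] = 0.3500
  C_22 = (0.60)(1.00) − (0.00)(-0.20) = 0.6000
  C_23 = −[(0.60)(-0.45) − (-0.35)(-0.20)] = 0.3400
  C_31 = (-0.35)(-0.35) − (0.00)(0.95) = 0.1225
  C_32 = −[(0.60)(-0.35) − (0.00)(-0.10)] = 0.2100
  C_33 = (0.60)(0.95) − (-0.35)(-0.10) = 0.5350
det(I−A) = Σ_j (I−A)_1j·C_1j = (0.60)(0.7925) + (-0.35)(0.1700) + (0.00)(0.2350) = 0.4160
adj(I−A) = Cᵀ =
  [ 0.7925   0.3500   0.1225]
  [ 0.1700   0.6000   0.2100]
  [ 0.2350   0.3400   0.5350]
(I − A)⁻¹ = adj(I−A) / det(I−A) ≈
  [   1.9050     0.8413     0.2945]
  [   0.4087     1.4423     0.5048]
  [   0.5649     0.8173     1.2861]
Δx = (I − A)⁻¹ Δd with Δd having +15 in the Sector 3 component and 0 elsewhere.
So Δx_2 = L_23 · (+15), where L_23 = adj(I−A)_23 / det(I−A) = 0.2100 / 0.4160.
Δx_2 = 0.2100 × (+15) / 0.4160 = 3.15 / 0.4160 ≈ 7.57.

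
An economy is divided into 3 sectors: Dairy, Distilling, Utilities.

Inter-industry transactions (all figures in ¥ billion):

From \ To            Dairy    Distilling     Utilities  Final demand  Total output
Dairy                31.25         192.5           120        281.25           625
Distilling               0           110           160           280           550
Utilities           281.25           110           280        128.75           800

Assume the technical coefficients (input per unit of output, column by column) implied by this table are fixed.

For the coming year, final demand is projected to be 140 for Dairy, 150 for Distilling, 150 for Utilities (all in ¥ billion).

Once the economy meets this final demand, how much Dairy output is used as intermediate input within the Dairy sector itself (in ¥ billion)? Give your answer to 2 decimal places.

z_11 = 18.13

Technical coefficients a_ij = z_ij / X_j:
  a_11 = 31.25/625 = 0.05, a_21 = 0/625 = 0.00, a_31 = 281.25/625 = 0.45
  a_12 = 192.5/550 = 0.35, a_22 = 110/550 = 0.20, a_32 = 110/550 = 0.20
  a_13 = 120/800 = 0.15, a_23 = 160/800 = 0.20, a_33 = 280/800 = 0.35
I − A =
  [   0.95    -0.35    -0.15]
  [   0.00     0.80    -0.20]
  [  -0.45    -0.20     0.65]
Cofactors of I−A, C_ij = (−1)^(i+j)·(minor ij) (rows/columns in the sector order above):
  C_11 = (0.80)(0.65) − (-0.20)(-0.20) = 0.4800
  C_12 = −[(0.00)(0.65) − (-0.20)(-0.45)] = 0.0900
  C_13 = (0.00)(-0.20) − (0.80)(-0.45) = 0.3600
  C_21 = −[(-0.35)(0.65) − (-0.15)(-0.20)] = 0.2575
  C_22 = (0.95)(0.65) − (-0.15)(-0.45) = 0.5500
  C_23 = −[(0.95)(-0.20) − (-0.35)(-0.45)] = 0.3475
  C_31 = (-0.35)(-0.20) − (-0.15)(0.80) = 0.1900
  C_32 = −[(0.95)(-0.20) − (-0.15)(0.00)] = 0.1900
  C_33 = (0.95)(0.80) − (-0.35)(0.00) = 0.7600
det(I−A) = Σ_j (I−A)_1j·C_1j = (0.95)(0.4800) + (-0.35)(0.0900) + (-0.15)(0.3600) = 0.3705
adj(I−A) = Cᵀ =
  [ 0.4800   0.2575   0.1900]
  [ 0.0900   0.5500   0.1900]
  [ 0.3600   0.3475   0.7600]
(I − A)⁻¹ = adj(I−A) / det(I−A) ≈
  [   1.2955     0.6950     0.5128]
  [   0.2429     1.4845     0.5128]
  [   0.9717     0.9379     2.0513]
First solve x = (I − A)⁻¹ d = adj(I−A)·d / det(I−A); in particular x_1 = (0.4800·140 + 0.2575·150 + 0.1900·150) / 0.3705 = 134.325 / 0.3705 ≈ 362.5506.
Intermediate flow from 1 to 1: z_11 = a_11 · x_1 = 0.05 × 134.325 / 0.3705 = 6.71625 / 0.3705 ≈ 18.13.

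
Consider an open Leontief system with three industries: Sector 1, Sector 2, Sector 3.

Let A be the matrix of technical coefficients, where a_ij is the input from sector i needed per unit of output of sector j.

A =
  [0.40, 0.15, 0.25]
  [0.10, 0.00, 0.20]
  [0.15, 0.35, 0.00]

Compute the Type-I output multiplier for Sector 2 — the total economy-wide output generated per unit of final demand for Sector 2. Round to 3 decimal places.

m_2 = 2.098

I − A =
  [   0.60    -0.15    -0.25]
  [  -0.10     1.00    -0.20]
  [  -0.15    -0.35     1.00]
Cofactors of I−A, C_ij = (−1)^(i+j)·(minor ij) (rows/columns in the sector order above):
  C_11 = (1.00)(1.00) − (-0.20)(-0.35) = 0.9300
  C_12 = −[(-0.10)(1.00) − (-0.20)(-0.15)] = 0.1300
  C_13 = (-0.10)(-0.35) − (1.00)(-0.15) = 0.1850
  C_21 = −[(-0.15)(1.00) − (-0.25)(-0.35)] = 0.2375
  C_22 = (0.60)(1.00) − (-0.25)(-0.15) = 0.5625
  C_23 = −[(0.60)(-0.35) − (-0.15)(-0.15)] = 0.2325
  C_31 = (-0.15)(-0.20) − (-0.25)(1.00) = 0.2800
  C_32 = −[(0.60)(-0.20) − (-0.25)(-0.10)] = 0.1450
  C_33 = (0.60)(1.00) − (-0.15)(-0.10) = 0.5850
det(I−A) = Σ_j (I−A)_1j·C_1j = (0.60)(0.9300) + (-0.15)(0.1300) + (-0.25)(0.1850) = 0.49225
adj(I−A) = Cᵀ =
  [ 0.9300   0.2375   0.2800]
  [ 0.1300   0.5625   0.1450]
  [ 0.1850   0.2325   0.5850]
(I − A)⁻¹ = adj(I−A) / det(I−A) ≈
  [   1.8893     0.4825     0.5688]
  [   0.2641     1.1427     0.2946]
  [   0.3758     0.4723     1.1884]
The output multiplier for sector j is the column-j sum of the Leontief inverse (I − A)⁻¹ = adj(I−A) / det(I−A).
Column 2 of adj(I−A): (0.2375, 0.5625, 0.2325); det(I−A) = 0.49225.
m_2 = (0.2375 + 0.5625 + 0.2325) / 0.49225 = 1.0325 / 0.49225 ≈ 2.098.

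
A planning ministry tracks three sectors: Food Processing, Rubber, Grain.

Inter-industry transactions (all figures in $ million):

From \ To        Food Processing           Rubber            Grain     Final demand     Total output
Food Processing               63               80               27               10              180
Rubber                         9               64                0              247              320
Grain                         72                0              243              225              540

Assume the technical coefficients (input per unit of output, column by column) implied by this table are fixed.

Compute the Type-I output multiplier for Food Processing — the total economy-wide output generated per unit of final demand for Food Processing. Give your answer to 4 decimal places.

Technical coefficients a_ij = z_ij / X_j:
  a_11 = 63/180 = 0.35, a_21 = 9/180 = 0.05, a_31 = 72/180 = 0.40
  a_12 = 80/320 = 0.25, a_22 = 64/320 = 0.20, a_32 = 0/320 = 0.00
  a_13 = 27/540 = 0.05, a_23 = 0/540 = 0.00, a_33 = 243/540 = 0.45
I − A =
  [   0.65    -0.25    -0.05]
  [  -0.05     0.80     0.00]
  [  -0.40     0.00     0.55]
Cofactors of I−A, C_ij = (−1)^(i+j)·(minor ij) (rows/columns in the sector order above):
  C_11 = (0.80)(0.55) − (0.00)(0.00) = 0.4400
  C_12 = −[(-0.05)(0.55) − (0.00)(-0.40)] = 0.0275
  C_13 = (-0.05)(0.00) − (0.80)(-0.40) = 0.3200
  C_21 = −[(-0.25)(0.55) − (-0.05)(0.00)] = 0.1375
  C_22 = (0.65)(0.55) − (-0.05)(-0.40) = 0.3375
  C_23 = −[(0.65)(0.00) − (-0.25)(-0.40)] = 0.1000
  C_31 = (-0.25)(0.00) − (-0.05)(0.80) = 0.0400
  C_32 = −[(0.65)(0.00) − (-0.05)(-0.05)] = 0.0025
  C_33 = (0.65)(0.80) − (-0.25)(-0.05) = 0.5075
det(I−A) = Σ_j (I−A)_1j·C_1j = (0.65)(0.4400) + (-0.25)(0.0275) + (-0.05)(0.3200) = 0.263125
adj(I−A) = Cᵀ =
  [ 0.4400   0.1375   0.0400]
  [ 0.0275   0.3375   0.0025]
  [ 0.3200   0.1000   0.5075]
(I − A)⁻¹ = adj(I−A) / det(I−A) ≈
  [   1.67221     0.52257     0.15202]
  [   0.10451     1.28266     0.00950]
  [   1.21615     0.38005     1.92874]
The output multiplier for sector j is the column-j sum of the Leontief inverse (I − A)⁻¹ = adj(I−A) / det(I−A).
Column 1 of adj(I−A): (0.4400, 0.0275, 0.3200); det(I−A) = 0.263125.
m_1 = (0.4400 + 0.0275 + 0.3200) / 0.263125 = 0.7875 / 0.263125 ≈ 2.9929.

m_1 = 2.9929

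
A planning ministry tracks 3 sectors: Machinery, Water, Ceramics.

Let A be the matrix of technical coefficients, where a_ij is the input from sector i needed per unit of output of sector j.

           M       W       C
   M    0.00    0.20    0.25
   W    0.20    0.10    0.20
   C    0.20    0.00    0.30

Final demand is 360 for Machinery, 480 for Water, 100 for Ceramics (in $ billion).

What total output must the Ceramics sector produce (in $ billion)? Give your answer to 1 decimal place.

I − A =
  [   1.00    -0.20    -0.25]
  [  -0.20     0.90    -0.20]
  [  -0.20     0.00     0.70]
Cofactors of I−A, C_ij = (−1)^(i+j)·(minor ij) (rows/columns in the sector order above):
  C_11 = (0.90)(0.70) − (-0.20)(0.00) = 0.6300
  C_12 = −[(-0.20)(0.70) − (-0.20)(-0.20)] = 0.1800
  C_13 = (-0.20)(0.00) − (0.90)(-0.20) = 0.1800
  C_21 = −[(-0.20)(0.70) − (-0.25)(0.00)] = 0.1400
  C_22 = (1.00)(0.70) − (-0.25)(-0.20) = 0.6500
  C_23 = −[(1.00)(0.00) − (-0.20)(-0.20)] = 0.0400
  C_31 = (-0.20)(-0.20) − (-0.25)(0.90) = 0.2650
  C_32 = −[(1.00)(-0.20) − (-0.25)(-0.20)] = 0.2500
  C_33 = (1.00)(0.90) − (-0.20)(-0.20) = 0.8600
det(I−A) = Σ_j (I−A)_1j·C_1j = (1.00)(0.6300) + (-0.20)(0.1800) + (-0.25)(0.1800) = 0.5490
adj(I−A) = Cᵀ =
  [ 0.6300   0.1400   0.2650]
  [ 0.1800   0.6500   0.2500]
  [ 0.1800   0.0400   0.8600]
(I − A)⁻¹ = adj(I−A) / det(I−A) ≈
  [   1.1475     0.2550     0.4827]
  [   0.3279     1.1840     0.4554]
  [   0.3279     0.0729     1.5665]
x = (I − A)⁻¹ d = adj(I−A)·d / det(I−A), with det(I−A) = 0.5490:
  x_M = (0.6300·360 + 0.1400·480 + 0.2650·100) / 0.5490 = 320.50 / 0.5490 ≈ 583.8
  x_W = (0.1800·360 + 0.6500·480 + 0.2500·100) / 0.5490 = 401.80 / 0.5490 ≈ 731.9
  x_C = (0.1800·360 + 0.0400·480 + 0.8600·100) / 0.5490 = 170.00 / 0.5490 ≈ 309.7

x_C = 309.7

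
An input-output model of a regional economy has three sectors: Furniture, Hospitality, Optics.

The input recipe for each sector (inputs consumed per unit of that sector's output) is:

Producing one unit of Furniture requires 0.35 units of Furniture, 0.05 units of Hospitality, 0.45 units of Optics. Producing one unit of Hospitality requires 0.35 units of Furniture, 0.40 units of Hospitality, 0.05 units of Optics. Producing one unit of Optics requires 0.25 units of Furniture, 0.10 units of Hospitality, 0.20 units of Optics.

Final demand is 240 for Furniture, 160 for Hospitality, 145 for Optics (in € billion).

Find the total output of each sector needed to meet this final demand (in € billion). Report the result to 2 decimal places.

I − A =
  [   0.65    -0.35    -0.25]
  [  -0.05     0.60    -0.10]
  [  -0.45    -0.05     0.80]
Cofactors of I−A, C_ij = (−1)^(i+j)·(minor ij) (rows/columns in the sector order above):
  C_11 = (0.60)(0.80) − (-0.10)(-0.05) = 0.4750
  C_12 = −[(-0.05)(0.80) − (-0.10)(-0.45)] = 0.0850
  C_13 = (-0.05)(-0.05) − (0.60)(-0.45) = 0.2725
  C_21 = −[(-0.35)(0.80) − (-0.25)(-0.05)] = 0.2925
  C_22 = (0.65)(0.80) − (-0.25)(-0.45) = 0.4075
  C_23 = −[(0.65)(-0.05) − (-0.35)(-0.45)] = 0.1900
  C_31 = (-0.35)(-0.10) − (-0.25)(0.60) = 0.1850
  C_32 = −[(0.65)(-0.10) − (-0.25)(-0.05)] = 0.0775
  C_33 = (0.65)(0.60) − (-0.35)(-0.05) = 0.3725
det(I−A) = Σ_j (I−A)_1j·C_1j = (0.65)(0.4750) + (-0.35)(0.0850) + (-0.25)(0.2725) = 0.210875
adj(I−A) = Cᵀ =
  [ 0.4750   0.2925   0.1850]
  [ 0.0850   0.4075   0.0775]
  [ 0.2725   0.1900   0.3725]
(I − A)⁻¹ = adj(I−A) / det(I−A) ≈
  [   2.2525     1.3871     0.8773]
  [   0.4031     1.9324     0.3675]
  [   1.2922     0.9010     1.7664]
x = (I − A)⁻¹ d = adj(I−A)·d / det(I−A), with det(I−A) = 0.210875:
  x_1 = (0.4750·240 + 0.2925·160 + 0.1850·145) / 0.210875 = 187.625 / 0.210875 ≈ 889.75
  x_2 = (0.0850·240 + 0.4075·160 + 0.0775·145) / 0.210875 = 96.8375 / 0.210875 ≈ 459.22
  x_3 = (0.2725·240 + 0.1900·160 + 0.3725·145) / 0.210875 = 149.8125 / 0.210875 ≈ 710.43

x_1 = 889.75, x_2 = 459.22, x_3 = 710.43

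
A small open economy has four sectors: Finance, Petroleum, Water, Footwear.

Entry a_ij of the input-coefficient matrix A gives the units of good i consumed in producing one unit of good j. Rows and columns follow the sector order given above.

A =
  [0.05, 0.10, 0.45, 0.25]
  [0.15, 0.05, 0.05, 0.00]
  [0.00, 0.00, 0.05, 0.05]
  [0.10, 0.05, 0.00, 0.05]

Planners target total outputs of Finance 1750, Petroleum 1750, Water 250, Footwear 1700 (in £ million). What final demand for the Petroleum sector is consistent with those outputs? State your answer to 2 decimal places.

I − A =
  [   0.95    -0.10    -0.45    -0.25]
  [  -0.15     0.95    -0.05     0.00]
  [   0.00     0.00     0.95    -0.05]
  [  -0.10    -0.05     0.00     0.95]
d = (I − A) x:
  d_1 = (+0.95)·1750 + (-0.10)·1750 + (-0.45)·250 + (-0.25)·1700 = 950.00
  d_2 = (-0.15)·1750 + (+0.95)·1750 + (-0.05)·250 + (+0.00)·1700 = 1387.50
  d_3 = (+0.00)·1750 + (+0.00)·1750 + (+0.95)·250 + (-0.05)·1700 = 152.50
  d_4 = (-0.10)·1750 + (-0.05)·1750 + (+0.00)·250 + (+0.95)·1700 = 1352.50

d_2 = 1387.50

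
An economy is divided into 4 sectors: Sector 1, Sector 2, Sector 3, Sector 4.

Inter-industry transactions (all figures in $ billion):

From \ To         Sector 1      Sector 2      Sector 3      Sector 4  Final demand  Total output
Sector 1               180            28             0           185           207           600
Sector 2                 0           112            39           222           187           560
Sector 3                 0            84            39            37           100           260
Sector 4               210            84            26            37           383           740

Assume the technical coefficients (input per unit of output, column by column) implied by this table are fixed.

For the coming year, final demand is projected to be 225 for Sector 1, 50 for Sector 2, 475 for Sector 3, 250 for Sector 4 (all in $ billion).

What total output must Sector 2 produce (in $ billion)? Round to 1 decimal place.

Technical coefficients a_ij = z_ij / X_j:
  a_11 = 180/600 = 0.30, a_21 = 0/600 = 0.00, a_31 = 0/600 = 0.00, a_41 = 210/600 = 0.35
  a_12 = 28/560 = 0.05, a_22 = 112/560 = 0.20, a_32 = 84/560 = 0.15, a_42 = 84/560 = 0.15
  a_13 = 0/260 = 0.00, a_23 = 39/260 = 0.15, a_33 = 39/260 = 0.15, a_43 = 26/260 = 0.10
  a_14 = 185/740 = 0.25, a_24 = 222/740 = 0.30, a_34 = 37/740 = 0.05, a_44 = 37/740 = 0.05
I − A =
  [   0.70    -0.05     0.00    -0.25]
  [   0.00     0.80    -0.15    -0.30]
  [   0.00    -0.15     0.85    -0.05]
  [  -0.35    -0.15    -0.10     0.95]
Compute the cofactors C_ij = (−1)^(i+j)·(3×3 minor ij) of I−A; the adjugate is their transpose:
adj(I−A) = Cᵀ =
  [ 0.576750   0.075750   0.034250   0.177500]
  [ 0.091875   0.487375   0.107625   0.183750]
  [ 0.029750   0.092750   0.425250   0.059500]
  [ 0.230125   0.114625   0.074375   0.460250]
det(I−A) = Σ_j (I−A)_1j·C_1j = (0.70)(0.576750) + (-0.05)(0.091875) + (0.00)(0.029750) + (-0.25)(0.230125) = 0.3416
(I − A)⁻¹ = adj(I−A) / det(I−A) ≈
  [   1.6884     0.2218     0.1003     0.5196]
  [   0.2690     1.4267     0.3151     0.5379]
  [   0.0871     0.2715     1.2449     0.1742]
  [   0.6737     0.3356     0.2177     1.3473]
x = (I − A)⁻¹ d = adj(I−A)·d / det(I−A), with det(I−A) = 0.3416:
  x_1 = (0.576750·225 + 0.075750·50 + 0.034250·475 + 0.177500·250) / 0.3416 = 194.20 / 0.3416 ≈ 568.5
  x_2 = (0.091875·225 + 0.487375·50 + 0.107625·475 + 0.183750·250) / 0.3416 = 142.10 / 0.3416 ≈ 416.0
  x_3 = (0.029750·225 + 0.092750·50 + 0.425250·475 + 0.059500·250) / 0.3416 = 228.20 / 0.3416 ≈ 668.0
  x_4 = (0.230125·225 + 0.114625·50 + 0.074375·475 + 0.460250·250) / 0.3416 = 207.90 / 0.3416 ≈ 608.6

x_2 = 416.0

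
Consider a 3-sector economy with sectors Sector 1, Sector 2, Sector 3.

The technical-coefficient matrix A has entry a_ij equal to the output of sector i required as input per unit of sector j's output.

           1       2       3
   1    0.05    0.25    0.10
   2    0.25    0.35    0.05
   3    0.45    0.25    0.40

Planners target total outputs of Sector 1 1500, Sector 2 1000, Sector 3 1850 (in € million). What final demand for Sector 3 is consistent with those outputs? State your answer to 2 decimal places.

I − A =
  [   0.95    -0.25    -0.10]
  [  -0.25     0.65    -0.05]
  [  -0.45    -0.25     0.60]
d = (I − A) x:
  d_1 = (+0.95)·1500 + (-0.25)·1000 + (-0.10)·1850 = 990.00
  d_2 = (-0.25)·1500 + (+0.65)·1000 + (-0.05)·1850 = 182.50
  d_3 = (-0.45)·1500 + (-0.25)·1000 + (+0.60)·1850 = 185.00

d_3 = 185.00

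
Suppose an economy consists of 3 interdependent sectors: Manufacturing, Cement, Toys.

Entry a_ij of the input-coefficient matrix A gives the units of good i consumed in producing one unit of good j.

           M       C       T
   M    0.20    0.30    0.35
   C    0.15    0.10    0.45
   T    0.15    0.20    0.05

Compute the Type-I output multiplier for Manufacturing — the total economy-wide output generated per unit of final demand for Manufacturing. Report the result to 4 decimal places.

m_M = 2.3206

I − A =
  [   0.80    -0.30    -0.35]
  [  -0.15     0.90    -0.45]
  [  -0.15    -0.20     0.95]
Cofactors of I−A, C_ij = (−1)^(i+j)·(minor ij) (rows/columns in the sector order above):
  C_11 = (0.90)(0.95) − (-0.45)(-0.20) = 0.7650
  C_12 = −[(-0.15)(0.95) − (-0.45)(-0.15)] = 0.2100
  C_13 = (-0.15)(-0.20) − (0.90)(-0.15) = 0.1650
  C_21 = −[(-0.30)(0.95) − (-0.35)(-0.20)] = 0.3550
  C_22 = (0.80)(0.95) − (-0.35)(-0.15) = 0.7075
  C_23 = −[(0.80)(-0.20) − (-0.30)(-0.15)] = 0.2050
  C_31 = (-0.30)(-0.45) − (-0.35)(0.90) = 0.4500
  C_32 = −[(0.80)(-0.45) − (-0.35)(-0.15)] = 0.4125
  C_33 = (0.80)(0.90) − (-0.30)(-0.15) = 0.6750
det(I−A) = Σ_j (I−A)_1j·C_1j = (0.80)(0.7650) + (-0.30)(0.2100) + (-0.35)(0.1650) = 0.49125
adj(I−A) = Cᵀ =
  [ 0.7650   0.3550   0.4500]
  [ 0.2100   0.7075   0.4125]
  [ 0.1650   0.2050   0.6750]
(I − A)⁻¹ = adj(I−A) / det(I−A) ≈
  [   1.55725     0.72265     0.91603]
  [   0.42748     1.44020     0.83969]
  [   0.33588     0.41730     1.37405]
The output multiplier for sector j is the column-j sum of the Leontief inverse (I − A)⁻¹ = adj(I−A) / det(I−A).
Column M of adj(I−A): (0.7650, 0.2100, 0.1650); det(I−A) = 0.49125.
m_M = (0.7650 + 0.2100 + 0.1650) / 0.49125 = 1.14 / 0.49125 ≈ 2.3206.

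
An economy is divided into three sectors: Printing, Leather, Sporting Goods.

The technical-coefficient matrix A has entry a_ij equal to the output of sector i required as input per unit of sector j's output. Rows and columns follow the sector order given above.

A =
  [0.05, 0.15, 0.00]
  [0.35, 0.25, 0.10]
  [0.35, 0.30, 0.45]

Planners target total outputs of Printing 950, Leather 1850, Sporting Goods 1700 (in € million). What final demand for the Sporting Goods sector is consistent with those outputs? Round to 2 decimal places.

d_3 = 47.50

I − A =
  [   0.95    -0.15     0.00]
  [  -0.35     0.75    -0.10]
  [  -0.35    -0.30     0.55]
d = (I − A) x:
  d_1 = (+0.95)·950 + (-0.15)·1850 + (+0.00)·1700 = 625.00
  d_2 = (-0.35)·950 + (+0.75)·1850 + (-0.10)·1700 = 885.00
  d_3 = (-0.35)·950 + (-0.30)·1850 + (+0.55)·1700 = 47.50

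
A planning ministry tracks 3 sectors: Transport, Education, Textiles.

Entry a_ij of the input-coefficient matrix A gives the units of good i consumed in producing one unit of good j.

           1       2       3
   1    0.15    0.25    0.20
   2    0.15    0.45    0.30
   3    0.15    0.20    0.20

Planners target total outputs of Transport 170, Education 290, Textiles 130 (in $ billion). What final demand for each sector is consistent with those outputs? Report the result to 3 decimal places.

I − A =
  [   0.85    -0.25    -0.20]
  [  -0.15     0.55    -0.30]
  [  -0.15    -0.20     0.80]
d = (I − A) x:
  d_1 = (+0.85)·170 + (-0.25)·290 + (-0.20)·130 = 46.000
  d_2 = (-0.15)·170 + (+0.55)·290 + (-0.30)·130 = 95.000
  d_3 = (-0.15)·170 + (-0.20)·290 + (+0.80)·130 = 20.500

d_1 = 46.000, d_2 = 95.000, d_3 = 20.500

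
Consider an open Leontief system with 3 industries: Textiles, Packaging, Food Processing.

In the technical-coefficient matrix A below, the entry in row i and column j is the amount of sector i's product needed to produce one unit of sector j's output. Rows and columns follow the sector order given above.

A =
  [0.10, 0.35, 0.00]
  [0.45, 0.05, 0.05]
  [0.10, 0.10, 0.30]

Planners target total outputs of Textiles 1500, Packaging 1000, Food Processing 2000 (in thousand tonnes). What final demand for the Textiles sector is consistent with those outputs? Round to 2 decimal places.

I − A =
  [   0.90    -0.35     0.00]
  [  -0.45     0.95    -0.05]
  [  -0.10    -0.10     0.70]
d = (I − A) x:
  d_1 = (+0.90)·1500 + (-0.35)·1000 + (+0.00)·2000 = 1000.00
  d_2 = (-0.45)·1500 + (+0.95)·1000 + (-0.05)·2000 = 175.00
  d_3 = (-0.10)·1500 + (-0.10)·1000 + (+0.70)·2000 = 1150.00

d_1 = 1000.00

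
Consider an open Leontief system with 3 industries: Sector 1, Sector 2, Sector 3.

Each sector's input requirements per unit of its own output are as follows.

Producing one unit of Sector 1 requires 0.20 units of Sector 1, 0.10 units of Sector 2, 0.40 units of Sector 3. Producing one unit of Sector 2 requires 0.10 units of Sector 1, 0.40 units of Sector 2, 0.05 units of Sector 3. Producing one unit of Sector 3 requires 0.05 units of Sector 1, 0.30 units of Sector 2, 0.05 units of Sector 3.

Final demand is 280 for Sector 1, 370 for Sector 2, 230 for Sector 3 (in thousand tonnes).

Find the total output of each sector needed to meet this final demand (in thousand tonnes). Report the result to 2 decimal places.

x_1 = 500.37, x_2 = 951.49, x_3 = 502.86

I − A =
  [   0.80    -0.10    -0.05]
  [  -0.10     0.60    -0.30]
  [  -0.40    -0.05     0.95]
Cofactors of I−A, C_ij = (−1)^(i+j)·(minor ij) (rows/columns in the sector order above):
  C_11 = (0.60)(0.95) − (-0.30)(-0.05) = 0.5550
  C_12 = −[(-0.10)(0.95) − (-0.30)(-0.40)] = 0.2150
  C_13 = (-0.10)(-0.05) − (0.60)(-0.40) = 0.2450
  C_21 = −[(-0.10)(0.95) − (-0.05)(-0.05)] = 0.0975
  C_22 = (0.80)(0.95) − (-0.05)(-0.40) = 0.7400
  C_23 = −[(0.80)(-0.05) − (-0.10)(-0.40)] = 0.0800
  C_31 = (-0.10)(-0.30) − (-0.05)(0.60) = 0.0600
  C_32 = −[(0.80)(-0.30) − (-0.05)(-0.10)] = 0.2450
  C_33 = (0.80)(0.60) − (-0.10)(-0.10) = 0.4700
det(I−A) = Σ_j (I−A)_1j·C_1j = (0.80)(0.5550) + (-0.10)(0.2150) + (-0.05)(0.2450) = 0.41025
adj(I−A) = Cᵀ =
  [ 0.5550   0.0975   0.0600]
  [ 0.2150   0.7400   0.2450]
  [ 0.2450   0.0800   0.4700]
(I − A)⁻¹ = adj(I−A) / det(I−A) ≈
  [   1.3528     0.2377     0.1463]
  [   0.5241     1.8038     0.5972]
  [   0.5972     0.1950     1.1456]
x = (I − A)⁻¹ d = adj(I−A)·d / det(I−A), with det(I−A) = 0.41025:
  x_1 = (0.5550·280 + 0.0975·370 + 0.0600·230) / 0.41025 = 205.275 / 0.41025 ≈ 500.37
  x_2 = (0.2150·280 + 0.7400·370 + 0.2450·230) / 0.41025 = 390.35 / 0.41025 ≈ 951.49
  x_3 = (0.2450·280 + 0.0800·370 + 0.4700·230) / 0.41025 = 206.30 / 0.41025 ≈ 502.86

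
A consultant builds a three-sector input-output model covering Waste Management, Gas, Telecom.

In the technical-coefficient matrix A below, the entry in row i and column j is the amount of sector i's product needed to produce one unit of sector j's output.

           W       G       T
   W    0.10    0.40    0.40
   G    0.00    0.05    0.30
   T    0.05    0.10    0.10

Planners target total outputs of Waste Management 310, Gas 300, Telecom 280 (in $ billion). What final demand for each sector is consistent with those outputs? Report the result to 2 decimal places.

d_W = 47.00, d_G = 201.00, d_T = 206.50

I − A =
  [   0.90    -0.40    -0.40]
  [   0.00     0.95    -0.30]
  [  -0.05    -0.10     0.90]
d = (I − A) x:
  d_W = (+0.90)·310 + (-0.40)·300 + (-0.40)·280 = 47.00
  d_G = (+0.00)·310 + (+0.95)·300 + (-0.30)·280 = 201.00
  d_T = (-0.05)·310 + (-0.10)·300 + (+0.90)·280 = 206.50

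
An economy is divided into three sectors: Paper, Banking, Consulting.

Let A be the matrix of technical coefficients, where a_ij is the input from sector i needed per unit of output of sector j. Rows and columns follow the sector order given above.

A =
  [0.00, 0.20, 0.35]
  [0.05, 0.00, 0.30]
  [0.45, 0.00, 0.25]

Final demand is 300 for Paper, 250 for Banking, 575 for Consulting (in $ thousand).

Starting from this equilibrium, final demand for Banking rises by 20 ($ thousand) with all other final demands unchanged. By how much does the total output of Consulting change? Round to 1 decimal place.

I − A =
  [   1.00    -0.20    -0.35]
  [  -0.05     1.00    -0.30]
  [  -0.45     0.00     0.75]
Cofactors of I−A, C_ij = (−1)^(i+j)·(minor ij) (rows/columns in the sector order above):
  C_11 = (1.00)(0.75) − (-0.30)(0.00) = 0.7500
  C_12 = −[(-0.05)(0.75) − (-0.30)(-0.45)] = 0.1725
  C_13 = (-0.05)(0.00) − (1.00)(-0.45) = 0.4500
  C_21 = −[(-0.20)(0.75) − (-0.35)(0.00)] = 0.1500
  C_22 = (1.00)(0.75) − (-0.35)(-0.45) = 0.5925
  C_23 = −[(1.00)(0.00) − (-0.20)(-0.45)] = 0.0900
  C_31 = (-0.20)(-0.30) − (-0.35)(1.00) = 0.4100
  C_32 = −[(1.00)(-0.30) − (-0.35)(-0.05)] = 0.3175
  C_33 = (1.00)(1.00) − (-0.20)(-0.05) = 0.9900
det(I−A) = Σ_j (I−A)_1j·C_1j = (1.00)(0.7500) + (-0.20)(0.1725) + (-0.35)(0.4500) = 0.5580
adj(I−A) = Cᵀ =
  [ 0.7500   0.1500   0.4100]
  [ 0.1725   0.5925   0.3175]
  [ 0.4500   0.0900   0.9900]
(I − A)⁻¹ = adj(I−A) / det(I−A) ≈
  [   1.3441     0.2688     0.7348]
  [   0.3091     1.0618     0.5690]
  [   0.8065     0.1613     1.7742]
Δx = (I − A)⁻¹ Δd with Δd having +20 in the Banking component and 0 elsewhere.
So Δx_C = L_CB · (+20), where L_CB = adj(I−A)_CB / det(I−A) = 0.0900 / 0.5580.
Δx_C = 0.0900 × (+20) / 0.5580 = 1.80 / 0.5580 ≈ 3.2.

Δx_C = 3.2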